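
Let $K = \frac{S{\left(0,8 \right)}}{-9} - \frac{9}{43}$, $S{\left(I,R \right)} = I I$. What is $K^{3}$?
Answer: $- \frac{729}{79507} \approx -0.009169$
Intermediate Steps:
$S{\left(I,R \right)} = I^{2}$
$K = - \frac{9}{43}$ ($K = \frac{0^{2}}{-9} - \frac{9}{43} = 0 \left(- \frac{1}{9}\right) - \frac{9}{43} = 0 - \frac{9}{43} = - \frac{9}{43} \approx -0.2093$)
$K^{3} = \left(- \frac{9}{43}\right)^{3} = - \frac{729}{79507}$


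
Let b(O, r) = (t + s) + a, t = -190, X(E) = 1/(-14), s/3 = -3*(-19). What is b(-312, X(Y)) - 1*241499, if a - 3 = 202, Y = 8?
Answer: -241313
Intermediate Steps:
a = 205 (a = 3 + 202 = 205)
s = 171 (s = 3*(-3*(-19)) = 3*57 = 171)
X(E) = -1/14
b(O, r) = 186 (b(O, r) = (-190 + 171) + 205 = -19 + 205 = 186)
b(-312, X(Y)) - 1*241499 = 186 - 1*241499 = 186 - 241499 = -241313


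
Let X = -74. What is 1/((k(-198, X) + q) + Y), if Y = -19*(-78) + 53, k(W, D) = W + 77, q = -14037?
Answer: -1/12623 ≈ -7.9221e-5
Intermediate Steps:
k(W, D) = 77 + W
Y = 1535 (Y = 1482 + 53 = 1535)
1/((k(-198, X) + q) + Y) = 1/(((77 - 198) - 14037) + 1535) = 1/((-121 - 14037) + 1535) = 1/(-14158 + 1535) = 1/(-12623) = -1/12623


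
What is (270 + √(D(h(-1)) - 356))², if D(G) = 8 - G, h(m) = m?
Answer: (270 + I*√347)² ≈ 72553.0 + 10059.0*I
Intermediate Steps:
(270 + √(D(h(-1)) - 356))² = (270 + √((8 - 1*(-1)) - 356))² = (270 + √((8 + 1) - 356))² = (270 + √(9 - 356))² = (270 + √(-347))² = (270 + I*√347)²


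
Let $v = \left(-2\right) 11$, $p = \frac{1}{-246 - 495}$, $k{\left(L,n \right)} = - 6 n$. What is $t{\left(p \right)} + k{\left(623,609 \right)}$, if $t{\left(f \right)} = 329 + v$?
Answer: $-3347$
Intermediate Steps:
$p = - \frac{1}{741}$ ($p = \frac{1}{-741} = - \frac{1}{741} \approx -0.0013495$)
$v = -22$
$t{\left(f \right)} = 307$ ($t{\left(f \right)} = 329 - 22 = 307$)
$t{\left(p \right)} + k{\left(623,609 \right)} = 307 - 3654 = -3347$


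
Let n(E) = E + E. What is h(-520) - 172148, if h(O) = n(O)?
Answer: -173188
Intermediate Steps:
n(E) = 2*E
h(O) = 2*O
h(-520) - 172148 = 2*(-520) - 172148 = -1040 - 172148 = -173188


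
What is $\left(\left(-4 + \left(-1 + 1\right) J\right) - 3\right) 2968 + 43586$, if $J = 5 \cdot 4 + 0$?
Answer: $22810$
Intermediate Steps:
$J = 20$ ($J = 20 + 0 = 20$)
$\left(\left(-4 + \left(-1 + 1\right) J\right) - 3\right) 2968 + 43586 = \left(\left(-4 + \left(-1 + 1\right) 20\right) - 3\right) 2968 + 43586 = \left(\left(-4 + 0 \cdot 20\right) - 3\right) 2968 + 43586 = \left(\left(-4 + 0\right) - 3\right) 2968 + 43586 = \left(-4 - 3\right) 2968 + 43586 = \left(-7\right) 2968 + 43586 = -20776 + 43586 = 22810$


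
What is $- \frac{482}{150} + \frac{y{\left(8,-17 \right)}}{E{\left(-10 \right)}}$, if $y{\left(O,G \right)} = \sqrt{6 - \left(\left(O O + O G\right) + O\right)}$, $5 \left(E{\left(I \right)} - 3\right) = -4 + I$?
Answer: $- \frac{241}{75} + 5 \sqrt{70} \approx 38.62$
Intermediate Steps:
$E{\left(I \right)} = \frac{11}{5} + \frac{I}{5}$ ($E{\left(I \right)} = 3 + \frac{-4 + I}{5} = 3 + \left(- \frac{4}{5} + \frac{I}{5}\right) = \frac{11}{5} + \frac{I}{5}$)
$y{\left(O,G \right)} = \sqrt{6 - O - O^{2} - G O}$ ($y{\left(O,G \right)} = \sqrt{6 - \left(\left(O^{2} + G O\right) + O\right)} = \sqrt{6 - \left(O + O^{2} + G O\right)} = \sqrt{6 - O - O^{2} - G O}$)
$- \frac{482}{150} + \frac{y{\left(8,-17 \right)}}{E{\left(-10 \right)}} = - \frac{482}{150} + \frac{\sqrt{6 - 8 - 8^{2} - \left(-17\right) 8}}{\frac{11}{5} + \frac{1}{5} \left(-10\right)} = \left(-482\right) \frac{1}{150} + \frac{\sqrt{6 - 8 - 64 + 136}}{\frac{11}{5} - 2} = - \frac{241}{75} + \sqrt{6 - 8 - 64 + 136} \frac{1}{\frac{1}{5}} = - \frac{241}{75} + \sqrt{70} \cdot 5 = - \frac{241}{75} + 5 \sqrt{70}$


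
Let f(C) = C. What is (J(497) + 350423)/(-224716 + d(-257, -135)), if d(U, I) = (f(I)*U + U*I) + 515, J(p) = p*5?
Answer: -352908/154811 ≈ -2.2796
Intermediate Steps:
J(p) = 5*p
d(U, I) = 515 + 2*I*U (d(U, I) = (I*U + U*I) + 515 = (I*U + I*U) + 515 = 2*I*U + 515 = 515 + 2*I*U)
(J(497) + 350423)/(-224716 + d(-257, -135)) = (5*497 + 350423)/(-224716 + (515 + 2*(-135)*(-257))) = (2485 + 350423)/(-224716 + (515 + 69390)) = 352908/(-224716 + 69905) = 352908/(-154811) = 352908*(-1/154811) = -352908/154811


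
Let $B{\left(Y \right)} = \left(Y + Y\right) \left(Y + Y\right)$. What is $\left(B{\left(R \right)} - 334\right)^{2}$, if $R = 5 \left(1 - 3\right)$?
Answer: $4356$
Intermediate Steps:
$R = -10$ ($R = 5 \left(-2\right) = -10$)
$B{\left(Y \right)} = 4 Y^{2}$ ($B{\left(Y \right)} = 2 Y 2 Y = 4 Y^{2}$)
$\left(B{\left(R \right)} - 334\right)^{2} = \left(4 \left(-10\right)^{2} - 334\right)^{2} = \left(4 \cdot 100 - 334\right)^{2} = \left(400 - 334\right)^{2} = 66^{2} = 4356$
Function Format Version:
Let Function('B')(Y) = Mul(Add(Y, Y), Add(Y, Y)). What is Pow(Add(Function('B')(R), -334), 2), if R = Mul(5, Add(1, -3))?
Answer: 4356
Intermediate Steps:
R = -10 (R = Mul(5, -2) = -10)
Function('B')(Y) = Mul(4, Pow(Y, 2)) (Function('B')(Y) = Mul(Mul(2, Y), Mul(2, Y)) = Mul(4, Pow(Y, 2)))
Pow(Add(Function('B')(R), -334), 2) = Pow(Add(Mul(4, Pow(-10, 2)), -334), 2) = Pow(Add(Mul(4, 100), -334), 2) = Pow(Add(400, -334), 2) = Pow(66, 2) = 4356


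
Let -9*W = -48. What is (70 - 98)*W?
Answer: -448/3 ≈ -149.33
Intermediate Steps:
W = 16/3 (W = -⅑*(-48) = 16/3 ≈ 5.3333)
(70 - 98)*W = (70 - 98)*(16/3) = -28*16/3 = -448/3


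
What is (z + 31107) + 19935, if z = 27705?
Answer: 78747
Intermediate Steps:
(z + 31107) + 19935 = (27705 + 31107) + 19935 = 58812 + 19935 = 78747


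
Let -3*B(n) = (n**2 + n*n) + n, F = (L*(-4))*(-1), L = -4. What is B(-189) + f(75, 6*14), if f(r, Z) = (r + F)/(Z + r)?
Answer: -3776350/159 ≈ -23751.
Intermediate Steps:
F = -16 (F = -4*(-4)*(-1) = 16*(-1) = -16)
f(r, Z) = (-16 + r)/(Z + r) (f(r, Z) = (r - 16)/(Z + r) = (-16 + r)/(Z + r))
B(n) = -2*n**2/3 - n/3 (B(n) = -((n**2 + n*n) + n)/3 = -((n**2 + n**2) + n)/3 = -(2*n**2 + n)/3 = -(n + 2*n**2)/3 = -2*n**2/3 - n/3)
B(-189) + f(75, 6*14) = -1/3*(-189)*(1 + 2*(-189)) + (-16 + 75)/(6*14 + 75) = -1/3*(-189)*(1 - 378) + 59/(84 + 75) = -1/3*(-189)*(-377) + 59/159 = -23751 + (1/159)*59 = -23751 + 59/159 = -3776350/159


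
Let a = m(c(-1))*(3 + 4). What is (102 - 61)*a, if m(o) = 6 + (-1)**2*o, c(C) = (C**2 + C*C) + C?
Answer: 2009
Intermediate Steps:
c(C) = C + 2*C**2 (c(C) = (C**2 + C**2) + C = 2*C**2 + C = C + 2*C**2)
m(o) = 6 + o (m(o) = 6 + 1*o = 6 + o)
a = 49 (a = (6 - (1 + 2*(-1)))*(3 + 4) = (6 - (1 - 2))*7 = (6 - 1*(-1))*7 = (6 + 1)*7 = 7*7 = 49)
(102 - 61)*a = (102 - 61)*49 = 41*49 = 2009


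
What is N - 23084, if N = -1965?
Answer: -25049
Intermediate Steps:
N - 23084 = -1965 - 23084 = -25049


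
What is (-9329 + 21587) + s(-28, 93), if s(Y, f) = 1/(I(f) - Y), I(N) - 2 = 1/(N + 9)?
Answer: 37521840/3061 ≈ 12258.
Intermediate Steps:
I(N) = 2 + 1/(9 + N) (I(N) = 2 + 1/(N + 9) = 2 + 1/(9 + N))
s(Y, f) = 1/(-Y + (19 + 2*f)/(9 + f)) (s(Y, f) = 1/((19 + 2*f)/(9 + f) - Y) = 1/(-Y + (19 + 2*f)/(9 + f)))
(-9329 + 21587) + s(-28, 93) = (-9329 + 21587) + (-9 - 1*93)/(-19 - 2*93 - 28*(9 + 93)) = 12258 + (-9 - 93)/(-19 - 186 - 28*102) = 12258 - 102/(-19 - 186 - 2856) = 12258 - 102/(-3061) = 12258 - 1/3061*(-102) = 12258 + 102/3061 = 37521840/3061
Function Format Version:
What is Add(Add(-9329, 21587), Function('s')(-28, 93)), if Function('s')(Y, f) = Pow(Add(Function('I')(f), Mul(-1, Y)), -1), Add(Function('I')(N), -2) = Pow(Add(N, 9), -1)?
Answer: Rational(37521840, 3061) ≈ 12258.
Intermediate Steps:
Function('I')(N) = Add(2, Pow(Add(9, N), -1)) (Function('I')(N) = Add(2, Pow(Add(N, 9), -1)) = Add(2, Pow(Add(9, N), -1)))
Function('s')(Y, f) = Pow(Add(Mul(-1, Y), Mul(Pow(Add(9, f), -1), Add(19, Mul(2, f)))), -1) (Function('s')(Y, f) = Pow(Add(Mul(Pow(Add(9, f), -1), Add(19, Mul(2, f))), Mul(-1, Y)), -1) = Pow(Add(Mul(-1, Y), Mul(Pow(Add(9, f), -1), Add(19, Mul(2, f)))), -1))
Add(Add(-9329, 21587), Function('s')(-28, 93)) = Add(Add(-9329, 21587), Mul(Pow(Add(-19, Mul(-2, 93), Mul(-28, Add(9, 93))), -1), Add(-9, Mul(-1, 93)))) = Add(12258, Mul(Pow(Add(-19, -186, Mul(-28, 102)), -1), Add(-9, -93))) = Add(12258, Mul(Pow(Add(-19, -186, -2856), -1), -102)) = Add(12258, Mul(Pow(-3061, -1), -102)) = Add(12258, Mul(Rational(-1, 3061), -102)) = Add(12258, Rational(102, 3061)) = Rational(37521840, 3061)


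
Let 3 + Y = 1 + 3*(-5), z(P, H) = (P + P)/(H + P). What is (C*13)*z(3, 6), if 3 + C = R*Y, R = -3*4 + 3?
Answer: 1300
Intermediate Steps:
z(P, H) = 2*P/(H + P) (z(P, H) = (2*P)/(H + P) = 2*P/(H + P))
R = -9 (R = -12 + 3 = -9)
Y = -17 (Y = -3 + (1 + 3*(-5)) = -3 + (1 - 15) = -3 - 14 = -17)
C = 150 (C = -3 - 9*(-17) = -3 + 153 = 150)
(C*13)*z(3, 6) = (150*13)*(2*3/(6 + 3)) = 1950*(2*3/9) = 1950*(2*3*(⅑)) = 1950*(⅔) = 1300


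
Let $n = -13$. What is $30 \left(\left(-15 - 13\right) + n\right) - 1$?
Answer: $-1231$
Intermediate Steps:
$30 \left(\left(-15 - 13\right) + n\right) - 1 = 30 \left(\left(-15 - 13\right) - 13\right) - 1 = 30 \left(-28 - 13\right) - 1 = 30 \left(-41\right) - 1 = -1230 - 1 = -1231$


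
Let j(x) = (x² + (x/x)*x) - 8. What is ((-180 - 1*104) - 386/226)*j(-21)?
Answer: -13301420/113 ≈ -1.1771e+5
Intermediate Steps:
j(x) = -8 + x + x² (j(x) = (x² + 1*x) - 8 = (x² + x) - 8 = (x + x²) - 8 = -8 + x + x²)
((-180 - 1*104) - 386/226)*j(-21) = ((-180 - 1*104) - 386/226)*(-8 - 21 + (-21)²) = ((-180 - 104) - 386*1/226)*(-8 - 21 + 441) = (-284 - 193/113)*412 = -32285/113*412 = -13301420/113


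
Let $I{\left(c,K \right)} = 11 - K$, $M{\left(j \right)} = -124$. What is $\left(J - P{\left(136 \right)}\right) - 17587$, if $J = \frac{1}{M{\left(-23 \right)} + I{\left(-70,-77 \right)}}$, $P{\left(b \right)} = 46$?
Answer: $- \frac{634789}{36} \approx -17633.0$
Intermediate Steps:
$J = - \frac{1}{36}$ ($J = \frac{1}{-124 + \left(11 - -77\right)} = \frac{1}{-124 + \left(11 + 77\right)} = \frac{1}{-124 + 88} = \frac{1}{-36} = - \frac{1}{36} \approx -0.027778$)
$\left(J - P{\left(136 \right)}\right) - 17587 = \left(- \frac{1}{36} - 46\right) - 17587 = - \frac{1657}{36} - 17587 = - \frac{634789}{36}$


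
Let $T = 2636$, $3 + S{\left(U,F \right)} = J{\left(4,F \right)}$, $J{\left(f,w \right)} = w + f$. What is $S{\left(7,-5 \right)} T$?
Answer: $-10544$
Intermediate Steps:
$J{\left(f,w \right)} = f + w$
$S{\left(U,F \right)} = 1 + F$ ($S{\left(U,F \right)} = -3 + \left(4 + F\right) = 1 + F$)
$S{\left(7,-5 \right)} T = \left(1 - 5\right) 2636 = \left(-4\right) 2636 = -10544$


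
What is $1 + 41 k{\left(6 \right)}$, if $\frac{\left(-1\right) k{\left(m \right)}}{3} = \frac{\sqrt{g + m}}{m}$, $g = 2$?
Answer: $1 - 41 \sqrt{2} \approx -56.983$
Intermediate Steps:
$k{\left(m \right)} = - \frac{3 \sqrt{2 + m}}{m}$ ($k{\left(m \right)} = - 3 \frac{\sqrt{2 + m}}{m} = - \frac{3 \sqrt{2 + m}}{m}$)
$1 + 41 k{\left(6 \right)} = 1 + 41 \left(- \frac{3 \sqrt{2 + 6}}{6}\right) = 1 + 41 \left(\left(-3\right) \frac{1}{6} \sqrt{8}\right) = 1 + 41 \left(\left(-3\right) \frac{1}{6} \cdot 2 \sqrt{2}\right) = 1 + 41 \left(- \sqrt{2}\right) = 1 - 41 \sqrt{2}$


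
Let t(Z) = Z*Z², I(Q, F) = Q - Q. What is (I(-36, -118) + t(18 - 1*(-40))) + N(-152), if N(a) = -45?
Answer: 195067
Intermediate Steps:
I(Q, F) = 0
t(Z) = Z³
(I(-36, -118) + t(18 - 1*(-40))) + N(-152) = (0 + (18 - 1*(-40))³) - 45 = (0 + (18 + 40)³) - 45 = (0 + 58³) - 45 = (0 + 195112) - 45 = 195112 - 45 = 195067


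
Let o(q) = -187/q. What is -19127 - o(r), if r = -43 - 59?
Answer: -114773/6 ≈ -19129.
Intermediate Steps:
r = -102
-19127 - o(r) = -19127 - (-187)/(-102) = -19127 - (-187)*(-1)/102 = -19127 - 1*11/6 = -19127 - 11/6 = -114773/6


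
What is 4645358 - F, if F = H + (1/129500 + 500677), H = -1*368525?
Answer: 584460176999/129500 ≈ 4.5132e+6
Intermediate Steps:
H = -368525
F = 17113684001/129500 (F = -368525 + (1/129500 + 500677) = -368525 + 64837671501/129500 = 17113684001/129500 ≈ 1.3215e+5)
4645358 - F = 4645358 - 1*17113684001/129500 = 4645358 - 17113684001/129500 = 584460176999/129500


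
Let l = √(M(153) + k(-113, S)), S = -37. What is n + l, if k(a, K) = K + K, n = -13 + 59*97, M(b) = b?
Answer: 5710 + √79 ≈ 5718.9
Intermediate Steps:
n = 5710 (n = -13 + 5723 = 5710)
k(a, K) = 2*K
l = √79 (l = √(153 + 2*(-37)) = √(153 - 74) = √79 ≈ 8.8882)
n + l = 5710 + √79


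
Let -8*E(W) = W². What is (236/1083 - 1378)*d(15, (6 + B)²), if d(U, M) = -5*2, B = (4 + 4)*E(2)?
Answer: 14921380/1083 ≈ 13778.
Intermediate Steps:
E(W) = -W²/8
B = -4 (B = (4 + 4)*(-⅛*2²) = 8*(-⅛*4) = 8*(-½) = -4)
d(U, M) = -10
(236/1083 - 1378)*d(15, (6 + B)²) = (236/1083 - 1378)*(-10) = -1492138/1083*(-10) = 14921380/1083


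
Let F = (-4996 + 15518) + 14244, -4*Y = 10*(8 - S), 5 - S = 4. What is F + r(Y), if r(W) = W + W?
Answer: 24731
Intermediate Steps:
S = 1 (S = 5 - 1*4 = 5 - 4 = 1)
Y = -35/2 (Y = -5*(8 - 1*1)/2 = -5*(8 - 1)/2 = -5*7/2 = -¼*70 = -35/2 ≈ -17.500)
r(W) = 2*W
F = 24766 (F = 10522 + 14244 = 24766)
F + r(Y) = 24766 + 2*(-35/2) = 24766 - 35 = 24731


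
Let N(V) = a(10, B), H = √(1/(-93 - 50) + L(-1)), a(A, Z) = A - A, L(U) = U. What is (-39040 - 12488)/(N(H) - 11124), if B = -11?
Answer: 4294/927 ≈ 4.6321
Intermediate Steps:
a(A, Z) = 0
H = 12*I*√143/143 (H = √(1/(-93 - 50) - 1) = √(1/(-143) - 1) = √(-1/143 - 1) = √(-144/143) = 12*I*√143/143 ≈ 1.0035*I)
N(V) = 0
(-39040 - 12488)/(N(H) - 11124) = (-39040 - 12488)/(0 - 11124) = -51528/(-11124) = -51528*(-1/11124) = 4294/927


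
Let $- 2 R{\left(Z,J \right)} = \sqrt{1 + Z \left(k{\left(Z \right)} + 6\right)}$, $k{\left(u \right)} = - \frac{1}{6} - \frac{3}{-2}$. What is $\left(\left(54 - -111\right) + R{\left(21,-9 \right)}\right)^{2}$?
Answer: $\frac{\left(330 - \sqrt{155}\right)^{2}}{4} \approx 25210.0$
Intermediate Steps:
$k{\left(u \right)} = \frac{4}{3}$ ($k{\left(u \right)} = \left(-1\right) \frac{1}{6} - - \frac{3}{2} = - \frac{1}{6} + \frac{3}{2} = \frac{4}{3}$)
$R{\left(Z,J \right)} = - \frac{\sqrt{1 + \frac{22 Z}{3}}}{2}$ ($R{\left(Z,J \right)} = - \frac{\sqrt{1 + Z \left(\frac{4}{3} + 6\right)}}{2} = - \frac{\sqrt{1 + Z \frac{22}{3}}}{2} = - \frac{\sqrt{1 + \frac{22 Z}{3}}}{2}$)
$\left(\left(54 - -111\right) + R{\left(21,-9 \right)}\right)^{2} = \left(\left(54 - -111\right) - \frac{\sqrt{9 + 66 \cdot 21}}{6}\right)^{2} = \left(\left(54 + 111\right) - \frac{\sqrt{9 + 1386}}{6}\right)^{2} = \left(165 - \frac{\sqrt{1395}}{6}\right)^{2} = \left(165 - \frac{3 \sqrt{155}}{6}\right)^{2} = \left(165 - \frac{\sqrt{155}}{2}\right)^{2}$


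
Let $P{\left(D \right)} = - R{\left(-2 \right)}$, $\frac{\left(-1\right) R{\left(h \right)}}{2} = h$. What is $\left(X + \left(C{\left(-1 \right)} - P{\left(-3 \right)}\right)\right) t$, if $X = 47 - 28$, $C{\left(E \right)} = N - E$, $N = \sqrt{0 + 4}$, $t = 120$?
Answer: $3120$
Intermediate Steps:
$R{\left(h \right)} = - 2 h$
$N = 2$ ($N = \sqrt{4} = 2$)
$C{\left(E \right)} = 2 - E$
$P{\left(D \right)} = -4$ ($P{\left(D \right)} = - \left(-2\right) \left(-2\right) = \left(-1\right) 4 = -4$)
$X = 19$ ($X = 47 - 28 = 19$)
$\left(X + \left(C{\left(-1 \right)} - P{\left(-3 \right)}\right)\right) t = \left(19 + \left(\left(2 - -1\right) - -4\right)\right) 120 = \left(19 + \left(\left(2 + 1\right) + 4\right)\right) 120 = \left(19 + \left(3 + 4\right)\right) 120 = \left(19 + 7\right) 120 = 26 \cdot 120 = 3120$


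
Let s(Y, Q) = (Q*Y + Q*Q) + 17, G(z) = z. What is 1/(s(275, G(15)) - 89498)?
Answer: -1/85131 ≈ -1.1747e-5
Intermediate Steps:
s(Y, Q) = 17 + Q² + Q*Y (s(Y, Q) = (Q*Y + Q²) + 17 = (Q² + Q*Y) + 17 = 17 + Q² + Q*Y)
1/(s(275, G(15)) - 89498) = 1/((17 + 15² + 15*275) - 89498) = 1/((17 + 225 + 4125) - 89498) = 1/(4367 - 89498) = 1/(-85131) = -1/85131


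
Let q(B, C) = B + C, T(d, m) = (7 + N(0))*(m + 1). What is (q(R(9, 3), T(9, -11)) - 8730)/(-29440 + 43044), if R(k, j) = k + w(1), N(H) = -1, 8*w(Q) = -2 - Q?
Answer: -70251/108832 ≈ -0.64550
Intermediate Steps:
w(Q) = -1/4 - Q/8 (w(Q) = (-2 - Q)/8 = -1/4 - Q/8)
T(d, m) = 6 + 6*m (T(d, m) = (7 - 1)*(m + 1) = 6*(1 + m) = 6 + 6*m)
R(k, j) = -3/8 + k (R(k, j) = k + (-1/4 - 1/8*1) = k + (-1/4 - 1/8) = k - 3/8 = -3/8 + k)
(q(R(9, 3), T(9, -11)) - 8730)/(-29440 + 43044) = (((-3/8 + 9) + (6 + 6*(-11))) - 8730)/(-29440 + 43044) = ((69/8 + (6 - 66)) - 8730)/13604 = ((69/8 - 60) - 8730)*(1/13604) = (-411/8 - 8730)*(1/13604) = -70251/8*1/13604 = -70251/108832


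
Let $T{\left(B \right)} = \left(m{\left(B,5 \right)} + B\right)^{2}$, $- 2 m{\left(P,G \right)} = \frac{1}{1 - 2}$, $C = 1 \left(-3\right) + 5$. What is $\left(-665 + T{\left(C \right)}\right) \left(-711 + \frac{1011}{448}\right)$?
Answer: $\frac{836657295}{1792} \approx 4.6688 \cdot 10^{5}$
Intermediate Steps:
$C = 2$ ($C = -3 + 5 = 2$)
$m{\left(P,G \right)} = \frac{1}{2}$ ($m{\left(P,G \right)} = - \frac{1}{2 \left(1 - 2\right)} = - \frac{1}{2 \left(-1\right)} = \left(- \frac{1}{2}\right) \left(-1\right) = \frac{1}{2}$)
$T{\left(B \right)} = \left(\frac{1}{2} + B\right)^{2}$
$\left(-665 + T{\left(C \right)}\right) \left(-711 + \frac{1011}{448}\right) = \left(-665 + \frac{\left(1 + 2 \cdot 2\right)^{2}}{4}\right) \left(-711 + \frac{1011}{448}\right) = \left(-665 + \frac{\left(1 + 4\right)^{2}}{4}\right) \left(-711 + 1011 \cdot \frac{1}{448}\right) = \left(-665 + \frac{5^{2}}{4}\right) \left(-711 + \frac{1011}{448}\right) = \left(-665 + \frac{1}{4} \cdot 25\right) \left(- \frac{317517}{448}\right) = \left(-665 + \frac{25}{4}\right) \left(- \frac{317517}{448}\right) = \left(- \frac{2635}{4}\right) \left(- \frac{317517}{448}\right) = \frac{836657295}{1792}$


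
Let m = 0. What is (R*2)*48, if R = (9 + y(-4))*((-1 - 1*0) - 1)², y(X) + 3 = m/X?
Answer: 2304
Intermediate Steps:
y(X) = -3 (y(X) = -3 + 0/X = -3 + 0 = -3)
R = 24 (R = (9 - 3)*((-1 - 1*0) - 1)² = 6*((-1 + 0) - 1)² = 6*(-1 - 1)² = 6*(-2)² = 6*4 = 24)
(R*2)*48 = (24*2)*48 = 48*48 = 2304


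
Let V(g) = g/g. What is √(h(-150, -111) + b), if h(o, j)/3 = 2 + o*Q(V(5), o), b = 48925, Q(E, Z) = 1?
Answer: √48481 ≈ 220.18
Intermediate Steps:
V(g) = 1
h(o, j) = 6 + 3*o (h(o, j) = 3*(2 + o*1) = 3*(2 + o) = 6 + 3*o)
√(h(-150, -111) + b) = √((6 + 3*(-150)) + 48925) = √((6 - 450) + 48925) = √(-444 + 48925) = √48481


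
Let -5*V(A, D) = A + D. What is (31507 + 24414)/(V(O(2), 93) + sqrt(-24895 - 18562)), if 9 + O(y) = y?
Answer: -24046030/1093821 - 1398025*I*sqrt(43457)/1093821 ≈ -21.984 - 266.44*I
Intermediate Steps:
O(y) = -9 + y
V(A, D) = -A/5 - D/5 (V(A, D) = -(A + D)/5 = -A/5 - D/5)
(31507 + 24414)/(V(O(2), 93) + sqrt(-24895 - 18562)) = (31507 + 24414)/((-(-9 + 2)/5 - 1/5*93) + sqrt(-24895 - 18562)) = 55921/((-1/5*(-7) - 93/5) + sqrt(-43457)) = 55921/((7/5 - 93/5) + I*sqrt(43457)) = 55921/(-86/5 + I*sqrt(43457))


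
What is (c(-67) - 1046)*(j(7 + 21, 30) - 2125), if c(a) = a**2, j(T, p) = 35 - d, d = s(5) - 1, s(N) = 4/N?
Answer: -35975907/5 ≈ -7.1952e+6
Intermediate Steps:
d = -1/5 (d = 4/5 - 1 = -1/5 ≈ -0.20000)
j(T, p) = 176/5 (j(T, p) = 35 - 1*(-1/5) = 35 + 1/5 = 176/5)
(c(-67) - 1046)*(j(7 + 21, 30) - 2125) = ((-67)**2 - 1046)*(176/5 - 2125) = (4489 - 1046)*(-10449/5) = 3443*(-10449/5) = -35975907/5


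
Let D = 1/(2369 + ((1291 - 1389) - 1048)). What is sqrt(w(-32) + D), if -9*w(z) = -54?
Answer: sqrt(8975597)/1223 ≈ 2.4497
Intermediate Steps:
w(z) = 6 (w(z) = -1/9*(-54) = 6)
D = 1/1223 (D = 1/(2369 + (-98 - 1048)) = 1/(2369 - 1146) = 1/1223 ≈ 0.00081766)
sqrt(w(-32) + D) = sqrt(6 + 1/1223) = sqrt(7339/1223) = sqrt(8975597)/1223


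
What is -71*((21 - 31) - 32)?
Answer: 2982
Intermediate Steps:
-71*((21 - 31) - 32) = -71*(-10 - 32) = -71*(-42) = 2982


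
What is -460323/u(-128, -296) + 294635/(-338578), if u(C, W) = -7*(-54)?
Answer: -1444135303/1185023 ≈ -1218.7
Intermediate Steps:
u(C, W) = 378
-460323/u(-128, -296) + 294635/(-338578) = -460323/378 + 294635/(-338578) = -460323*1/378 + 294635*(-1/338578) = -17049/14 - 294635/338578 = -1444135303/1185023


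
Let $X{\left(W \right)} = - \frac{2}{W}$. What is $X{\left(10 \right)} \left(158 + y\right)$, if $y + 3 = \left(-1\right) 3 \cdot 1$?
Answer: $- \frac{152}{5} \approx -30.4$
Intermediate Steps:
$y = -6$ ($y = -3 + \left(-1\right) 3 \cdot 1 = -3 - 3 = -6$)
$X{\left(10 \right)} \left(158 + y\right) = - \frac{2}{10} \left(158 - 6\right) = \left(-2\right) \frac{1}{10} \cdot 152 = \left(- \frac{1}{5}\right) 152 = - \frac{152}{5}$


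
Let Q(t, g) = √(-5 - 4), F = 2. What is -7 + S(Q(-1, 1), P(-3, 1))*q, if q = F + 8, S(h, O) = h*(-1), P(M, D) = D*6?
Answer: -7 - 30*I ≈ -7.0 - 30.0*I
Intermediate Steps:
P(M, D) = 6*D
Q(t, g) = 3*I (Q(t, g) = √(-9) = 3*I)
S(h, O) = -h
q = 10 (q = 2 + 8 = 10)
-7 + S(Q(-1, 1), P(-3, 1))*q = -7 - 3*I*10 = -7 - 30*I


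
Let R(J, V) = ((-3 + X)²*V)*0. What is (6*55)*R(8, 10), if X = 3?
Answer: 0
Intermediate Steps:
R(J, V) = 0 (R(J, V) = ((-3 + 3)²*V)*0 = (0²*V)*0 = (0*V)*0 = 0*0 = 0)
(6*55)*R(8, 10) = (6*55)*0 = 330*0 = 0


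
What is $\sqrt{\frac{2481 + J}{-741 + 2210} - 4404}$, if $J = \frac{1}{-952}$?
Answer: $\frac{i \sqrt{2152475547396902}}{699244} \approx 66.35 i$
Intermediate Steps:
$J = - \frac{1}{952} \approx -0.0010504$
$\sqrt{\frac{2481 + J}{-741 + 2210} - 4404} = \sqrt{\frac{2481 - \frac{1}{952}}{-741 + 2210} - 4404} = \sqrt{\frac{2361911}{952 \cdot 1469} - 4404} = \sqrt{\frac{2361911}{952} \cdot \frac{1}{1469} - 4404} = \sqrt{\frac{2361911}{1398488} - 4404} = \sqrt{- \frac{6156579241}{1398488}} = \frac{i \sqrt{2152475547396902}}{699244}$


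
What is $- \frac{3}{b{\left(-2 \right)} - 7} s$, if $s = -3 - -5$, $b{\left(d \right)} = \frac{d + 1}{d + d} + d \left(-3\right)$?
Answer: $8$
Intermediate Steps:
$b{\left(d \right)} = - 3 d + \frac{1 + d}{2 d}$ ($b{\left(d \right)} = \frac{1 + d}{2 d} - 3 d = - 3 d + \frac{1 + d}{2 d}$)
$s = 2$ ($s = -3 + 5 = 2$)
$- \frac{3}{b{\left(-2 \right)} - 7} s = - \frac{3}{\frac{1 - - 2 \left(-1 + 6 \left(-2\right)\right)}{2 \left(-2\right)} - 7} \cdot 2 = - \frac{3}{\frac{1}{2} \left(- \frac{1}{2}\right) \left(1 - - 2 \left(-1 - 12\right)\right) - 7} \cdot 2 = - \frac{3}{\frac{1}{2} \left(- \frac{1}{2}\right) \left(1 - \left(-2\right) \left(-13\right)\right) - 7} \cdot 2 = - \frac{3}{\frac{1}{2} \left(- \frac{1}{2}\right) \left(1 - 26\right) - 7} \cdot 2 = - \frac{3}{\frac{1}{2} \left(- \frac{1}{2}\right) \left(-25\right) - 7} \cdot 2 = - \frac{3}{\frac{25}{4} - 7} \cdot 2 = - \frac{3}{- \frac{3}{4}} \cdot 2 = \left(-3\right) \left(- \frac{4}{3}\right) 2 = 4 \cdot 2 = 8$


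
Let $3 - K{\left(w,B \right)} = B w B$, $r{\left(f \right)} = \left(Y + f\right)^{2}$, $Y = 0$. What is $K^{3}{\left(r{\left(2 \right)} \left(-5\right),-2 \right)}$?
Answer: $571787$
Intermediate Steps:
$r{\left(f \right)} = f^{2}$ ($r{\left(f \right)} = \left(0 + f\right)^{2} = f^{2}$)
$K{\left(w,B \right)} = 3 - w B^{2}$ ($K{\left(w,B \right)} = 3 - B w B = 3 - B B w = 3 - w B^{2}$)
$K^{3}{\left(r{\left(2 \right)} \left(-5\right),-2 \right)} = \left(3 - 2^{2} \left(-5\right) \left(-2\right)^{2}\right)^{3} = \left(3 - 4 \left(-5\right) 4\right)^{3} = \left(3 - \left(-20\right) 4\right)^{3} = \left(3 + 80\right)^{3} = 83^{3} = 571787$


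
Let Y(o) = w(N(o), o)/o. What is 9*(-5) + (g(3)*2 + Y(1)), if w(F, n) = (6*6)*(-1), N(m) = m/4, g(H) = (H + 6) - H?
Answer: -69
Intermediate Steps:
g(H) = 6 (g(H) = (6 + H) - H = 6)
N(m) = m/4 (N(m) = m*(¼) = m/4)
w(F, n) = -36 (w(F, n) = 36*(-1) = -36)
Y(o) = -36/o
9*(-5) + (g(3)*2 + Y(1)) = 9*(-5) + (6*2 - 36/1) = -45 + (12 - 36*1) = -45 + (12 - 36) = -45 - 24 = -69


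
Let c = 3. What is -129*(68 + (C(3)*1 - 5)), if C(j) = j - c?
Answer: -8127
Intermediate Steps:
C(j) = -3 + j (C(j) = j - 1*3 = j - 3 = -3 + j)
-129*(68 + (C(3)*1 - 5)) = -129*(68 + ((-3 + 3)*1 - 5)) = -129*(68 + (0*1 - 5)) = -129*(68 + (0 - 5)) = -129*(68 - 5) = -129*63 = -8127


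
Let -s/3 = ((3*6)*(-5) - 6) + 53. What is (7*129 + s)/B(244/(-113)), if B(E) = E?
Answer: -29154/61 ≈ -477.93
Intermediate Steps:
s = 129 (s = -3*(((3*6)*(-5) - 6) + 53) = -3*((18*(-5) - 6) + 53) = -3*((-90 - 6) + 53) = -3*(-96 + 53) = -3*(-43) = 129)
(7*129 + s)/B(244/(-113)) = (7*129 + 129)/((244/(-113))) = (903 + 129)/((244*(-1/113))) = 1032/(-244/113) = 1032*(-113/244) = -29154/61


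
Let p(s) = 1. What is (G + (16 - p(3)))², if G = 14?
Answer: 841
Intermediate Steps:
(G + (16 - p(3)))² = (14 + (16 - 1*1))² = (14 + (16 - 1))² = (14 + 15)² = 29² = 841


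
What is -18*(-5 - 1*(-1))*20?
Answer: 1440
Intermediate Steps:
-18*(-5 - 1*(-1))*20 = -18*(-5 + 1)*20 = -18*(-4)*20 = 72*20 = 1440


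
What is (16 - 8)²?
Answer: 64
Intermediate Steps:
(16 - 8)² = 8² = 64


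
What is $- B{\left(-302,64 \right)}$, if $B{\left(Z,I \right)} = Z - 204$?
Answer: $506$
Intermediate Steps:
$B{\left(Z,I \right)} = -204 + Z$
$- B{\left(-302,64 \right)} = - (-204 - 302) = \left(-1\right) \left(-506\right) = 506$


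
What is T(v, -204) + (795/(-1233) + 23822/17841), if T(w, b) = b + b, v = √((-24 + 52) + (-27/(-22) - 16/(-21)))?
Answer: -331850959/814739 ≈ -407.31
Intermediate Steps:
v = √6401010/462 (v = √(28 + (-27*(-1/22) - 16*(-1/21))) = √(28 + (27/22 + 16/21)) = √(28 + 919/462) = √(13855/462) = √6401010/462 ≈ 5.4762)
T(w, b) = 2*b
T(v, -204) + (795/(-1233) + 23822/17841) = 2*(-204) + (795/(-1233) + 23822/17841) = -408 + (795*(-1/1233) + 23822*(1/17841)) = -408 + (-265/411 + 23822/17841) = -408 + 562553/814739 = -331850959/814739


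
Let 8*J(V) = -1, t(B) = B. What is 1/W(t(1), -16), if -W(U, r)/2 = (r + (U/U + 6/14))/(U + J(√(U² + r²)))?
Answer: 49/1632 ≈ 0.030024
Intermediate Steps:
J(V) = -⅛ (J(V) = (⅛)*(-1) = -⅛)
W(U, r) = -2*(10/7 + r)/(-⅛ + U) (W(U, r) = -2*(r + (U/U + 6/14))/(U - ⅛) = -2*(r + (1 + 6*(1/14)))/(-⅛ + U) = -2*(r + (1 + 3/7))/(-⅛ + U) = -2*(r + 10/7)/(-⅛ + U) = -2*(10/7 + r)/(-⅛ + U))
1/W(t(1), -16) = 1/(16*(-10 - 7*(-16))/(7*(-1 + 8*1))) = 1/(16*(-10 + 112)/(7*(-1 + 8))) = 1/((16/7)*102/7) = 1/((16/7)*(⅐)*102) = 1/(1632/49) = 49/1632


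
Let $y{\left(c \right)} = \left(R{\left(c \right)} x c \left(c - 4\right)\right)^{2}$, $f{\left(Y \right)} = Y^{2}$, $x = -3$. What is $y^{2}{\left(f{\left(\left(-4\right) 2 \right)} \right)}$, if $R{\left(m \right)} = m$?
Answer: $295481171551778242560000$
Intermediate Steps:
$y{\left(c \right)} = 9 c^{4} \left(-4 + c\right)^{2}$ ($y{\left(c \right)} = \left(c \left(-3\right) c \left(c - 4\right)\right)^{2} = \left(- 3 c c \left(-4 + c\right)\right)^{2} = \left(- 3 c^{2} \left(-4 + c\right)\right)^{2} = 9 c^{4} \left(-4 + c\right)^{2}$)
$y^{2}{\left(f{\left(\left(-4\right) 2 \right)} \right)} = \left(9 \left(\left(\left(-4\right) 2\right)^{2}\right)^{4} \left(-4 + \left(\left(-4\right) 2\right)^{2}\right)^{2}\right)^{2} = \left(9 \left(\left(-8\right)^{2}\right)^{4} \left(-4 + \left(-8\right)^{2}\right)^{2}\right)^{2} = \left(9 \cdot 64^{4} \left(-4 + 64\right)^{2}\right)^{2} = \left(9 \cdot 16777216 \cdot 60^{2}\right)^{2} = \left(9 \cdot 16777216 \cdot 3600\right)^{2} = 543581798400^{2} = 295481171551778242560000$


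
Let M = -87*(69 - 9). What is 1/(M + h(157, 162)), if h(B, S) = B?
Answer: -1/5063 ≈ -0.00019751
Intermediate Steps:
M = -5220 (M = -87*60 = -5220)
1/(M + h(157, 162)) = 1/(-5220 + 157) = 1/(-5063) = -1/5063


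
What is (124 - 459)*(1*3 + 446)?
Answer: -150415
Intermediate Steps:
(124 - 459)*(1*3 + 446) = -335*(3 + 446) = -335*449 = -150415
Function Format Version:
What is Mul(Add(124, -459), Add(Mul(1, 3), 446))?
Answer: -150415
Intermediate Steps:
Mul(Add(124, -459), Add(Mul(1, 3), 446)) = Mul(-335, Add(3, 446)) = Mul(-335, 449) = -150415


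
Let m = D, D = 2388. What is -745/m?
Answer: -745/2388 ≈ -0.31198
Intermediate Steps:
m = 2388
-745/m = -745/2388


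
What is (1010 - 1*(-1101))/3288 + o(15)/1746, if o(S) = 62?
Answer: 648277/956808 ≈ 0.67754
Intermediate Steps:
(1010 - 1*(-1101))/3288 + o(15)/1746 = (1010 - 1*(-1101))/3288 + 62/1746 = (1010 + 1101)*(1/3288) + 62*(1/1746) = 2111*(1/3288) + 31/873 = 2111/3288 + 31/873 = 648277/956808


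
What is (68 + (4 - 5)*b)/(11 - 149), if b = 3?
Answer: -65/138 ≈ -0.47101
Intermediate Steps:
(68 + (4 - 5)*b)/(11 - 149) = (68 + (4 - 5)*3)/(11 - 149) = (68 - 1*3)/(-138) = (68 - 3)*(-1/138) = 65*(-1/138) = -65/138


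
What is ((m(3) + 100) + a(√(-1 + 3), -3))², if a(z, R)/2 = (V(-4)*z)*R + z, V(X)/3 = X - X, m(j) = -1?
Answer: 9809 + 396*√2 ≈ 10369.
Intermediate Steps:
V(X) = 0 (V(X) = 3*(X - X) = 3*0 = 0)
a(z, R) = 2*z (a(z, R) = 2*((0*z)*R + z) = 2*(0*R + z) = 2*(0 + z) = 2*z)
((m(3) + 100) + a(√(-1 + 3), -3))² = ((-1 + 100) + 2*√(-1 + 3))² = (99 + 2*√2)²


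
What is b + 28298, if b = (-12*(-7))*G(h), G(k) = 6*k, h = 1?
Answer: 28802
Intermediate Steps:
b = 504 (b = (-12*(-7))*(6*1) = 84*6 = 504)
b + 28298 = 504 + 28298 = 28802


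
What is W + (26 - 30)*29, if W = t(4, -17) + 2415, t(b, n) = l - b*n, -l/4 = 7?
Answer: 2339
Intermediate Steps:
l = -28 (l = -4*7 = -28)
t(b, n) = -28 - b*n
W = 2455 (W = (-28 - 1*4*(-17)) + 2415 = (-28 + 68) + 2415 = 40 + 2415 = 2455)
W + (26 - 30)*29 = 2455 + (26 - 30)*29 = 2455 - 4*29 = 2455 - 116 = 2339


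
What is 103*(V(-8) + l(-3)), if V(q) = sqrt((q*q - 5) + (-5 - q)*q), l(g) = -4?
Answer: -412 + 103*sqrt(35) ≈ 197.36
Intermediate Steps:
V(q) = sqrt(-5 + q**2 + q*(-5 - q)) (V(q) = sqrt((q**2 - 5) + q*(-5 - q)) = sqrt((-5 + q**2) + q*(-5 - q)) = sqrt(-5 + q**2 + q*(-5 - q)))
103*(V(-8) + l(-3)) = 103*(sqrt(-5 - 5*(-8)) - 4) = 103*(sqrt(-5 + 40) - 4) = 103*(sqrt(35) - 4) = 103*(-4 + sqrt(35)) = -412 + 103*sqrt(35)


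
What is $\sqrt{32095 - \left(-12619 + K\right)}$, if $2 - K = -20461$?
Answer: $\sqrt{24251} \approx 155.73$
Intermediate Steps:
$K = 20463$ ($K = 2 - -20461 = 2 + 20461 = 20463$)
$\sqrt{32095 - \left(-12619 + K\right)} = \sqrt{32095 + \left(12619 - 20463\right)} = \sqrt{32095 - 7844} = \sqrt{24251}$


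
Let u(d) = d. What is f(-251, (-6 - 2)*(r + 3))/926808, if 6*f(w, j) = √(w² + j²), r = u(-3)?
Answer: 251/5560848 ≈ 4.5137e-5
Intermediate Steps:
r = -3
f(w, j) = √(j² + w²)/6 (f(w, j) = √(w² + j²)/6 = √(j² + w²)/6)
f(-251, (-6 - 2)*(r + 3))/926808 = (√(((-6 - 2)*(-3 + 3))² + (-251)²)/6)/926808 = (√((-8*0)² + 63001)/6)*(1/926808) = (√(0² + 63001)/6)*(1/926808) = (√(0 + 63001)/6)*(1/926808) = (√63001/6)*(1/926808) = ((⅙)*251)*(1/926808) = (251/6)*(1/926808) = 251/5560848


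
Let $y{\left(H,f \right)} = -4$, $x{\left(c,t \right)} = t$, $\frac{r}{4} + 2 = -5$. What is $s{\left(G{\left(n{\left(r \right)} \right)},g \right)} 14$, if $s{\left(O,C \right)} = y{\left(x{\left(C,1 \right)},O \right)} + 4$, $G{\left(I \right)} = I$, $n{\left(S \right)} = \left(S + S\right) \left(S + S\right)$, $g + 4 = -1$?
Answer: $0$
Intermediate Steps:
$r = -28$ ($r = -8 + 4 \left(-5\right) = -8 - 20 = -28$)
$g = -5$ ($g = -4 - 1 = -5$)
$n{\left(S \right)} = 4 S^{2}$ ($n{\left(S \right)} = 2 S 2 S = 4 S^{2}$)
$s{\left(O,C \right)} = 0$ ($s{\left(O,C \right)} = -4 + 4 = 0$)
$s{\left(G{\left(n{\left(r \right)} \right)},g \right)} 14 = 0 \cdot 14 = 0$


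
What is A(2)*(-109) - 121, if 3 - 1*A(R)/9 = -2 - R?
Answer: -6988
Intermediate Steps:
A(R) = 45 + 9*R (A(R) = 27 - 9*(-2 - R) = 27 + (18 + 9*R) = 45 + 9*R)
A(2)*(-109) - 121 = (45 + 9*2)*(-109) - 121 = (45 + 18)*(-109) - 121 = 63*(-109) - 121 = -6867 - 121 = -6988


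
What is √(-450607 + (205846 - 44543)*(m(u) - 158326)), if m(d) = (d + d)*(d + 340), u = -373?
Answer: I*√21567952131 ≈ 1.4686e+5*I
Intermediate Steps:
m(d) = 2*d*(340 + d) (m(d) = (2*d)*(340 + d) = 2*d*(340 + d))
√(-450607 + (205846 - 44543)*(m(u) - 158326)) = √(-450607 + (205846 - 44543)*(2*(-373)*(340 - 373) - 158326)) = √(-450607 + 161303*(2*(-373)*(-33) - 158326)) = √(-450607 + 161303*(24618 - 158326)) = √(-450607 + 161303*(-133708)) = √(-450607 - 21567501524) = √(-21567952131) = I*√21567952131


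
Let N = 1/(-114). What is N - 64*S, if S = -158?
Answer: 1152767/114 ≈ 10112.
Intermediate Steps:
N = -1/114 ≈ -0.0087719
N - 64*S = -1/114 - 64*(-158) = -1/114 + 10112 = 1152767/114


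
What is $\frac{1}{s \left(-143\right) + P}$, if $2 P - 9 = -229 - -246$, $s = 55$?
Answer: $- \frac{1}{7852} \approx -0.00012736$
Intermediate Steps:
$P = 13$ ($P = \frac{9}{2} + \frac{-229 - -246}{2} = \frac{9}{2} + \frac{-229 + 246}{2} = \frac{9}{2} + \frac{1}{2} \cdot 17 = \frac{9}{2} + \frac{17}{2} = 13$)
$\frac{1}{s \left(-143\right) + P} = \frac{1}{55 \left(-143\right) + 13} = \frac{1}{-7865 + 13} = \frac{1}{-7852} = - \frac{1}{7852}$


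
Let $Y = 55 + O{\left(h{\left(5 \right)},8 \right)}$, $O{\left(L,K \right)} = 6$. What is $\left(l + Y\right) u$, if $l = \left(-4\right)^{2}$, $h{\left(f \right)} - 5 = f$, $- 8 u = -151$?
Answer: $\frac{11627}{8} \approx 1453.4$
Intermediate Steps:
$u = \frac{151}{8}$ ($u = \left(- \frac{1}{8}\right) \left(-151\right) = \frac{151}{8} \approx 18.875$)
$h{\left(f \right)} = 5 + f$
$Y = 61$ ($Y = 55 + 6 = 61$)
$l = 16$
$\left(l + Y\right) u = \left(16 + 61\right) \frac{151}{8} = 77 \cdot \frac{151}{8} = \frac{11627}{8}$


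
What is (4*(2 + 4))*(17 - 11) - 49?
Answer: 95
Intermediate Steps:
(4*(2 + 4))*(17 - 11) - 49 = (4*6)*6 - 49 = 24*6 - 49 = 144 - 49 = 95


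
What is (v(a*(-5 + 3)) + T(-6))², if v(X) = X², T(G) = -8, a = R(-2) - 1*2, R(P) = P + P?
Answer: 18496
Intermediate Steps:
R(P) = 2*P
a = -6 (a = 2*(-2) - 1*2 = -4 - 2 = -6)
(v(a*(-5 + 3)) + T(-6))² = ((-6*(-5 + 3))² - 8)² = ((-6*(-2))² - 8)² = (12² - 8)² = (144 - 8)² = 136² = 18496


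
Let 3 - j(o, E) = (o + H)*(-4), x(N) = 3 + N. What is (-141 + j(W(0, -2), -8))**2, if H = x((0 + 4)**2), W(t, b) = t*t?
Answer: 3844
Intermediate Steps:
W(t, b) = t**2
H = 19 (H = 3 + (0 + 4)**2 = 3 + 4**2 = 3 + 16 = 19)
j(o, E) = 79 + 4*o (j(o, E) = 3 - (o + 19)*(-4) = 3 - (19 + o)*(-4) = 3 - (-76 - 4*o) = 3 + (76 + 4*o) = 79 + 4*o)
(-141 + j(W(0, -2), -8))**2 = (-141 + (79 + 4*0**2))**2 = (-141 + (79 + 4*0))**2 = (-141 + (79 + 0))**2 = (-141 + 79)**2 = (-62)**2 = 3844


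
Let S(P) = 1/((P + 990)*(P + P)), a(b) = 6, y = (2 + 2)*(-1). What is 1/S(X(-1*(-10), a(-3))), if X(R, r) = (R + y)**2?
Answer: 73872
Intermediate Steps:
y = -4 (y = 4*(-1) = -4)
X(R, r) = (-4 + R)**2 (X(R, r) = (R - 4)**2 = (-4 + R)**2)
S(P) = 1/(2*P*(990 + P)) (S(P) = 1/((990 + P)*(2*P)) = 1/(2*P*(990 + P)))
1/S(X(-1*(-10), a(-3))) = 1/(1/(2*((-4 - 1*(-10))**2)*(990 + (-4 - 1*(-10))**2))) = 1/(1/(2*((-4 + 10)**2)*(990 + (-4 + 10)**2))) = 1/(1/(2*(6**2)*(990 + 6**2))) = 1/((1/2)/(36*(990 + 36))) = 1/((1/2)*(1/36)/1026) = 1/((1/2)*(1/36)*(1/1026)) = 1/(1/73872) = 73872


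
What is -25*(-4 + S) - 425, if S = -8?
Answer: -125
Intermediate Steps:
-25*(-4 + S) - 425 = -25*(-4 - 8) - 425 = -25*(-12) - 425 = 300 - 425 = -125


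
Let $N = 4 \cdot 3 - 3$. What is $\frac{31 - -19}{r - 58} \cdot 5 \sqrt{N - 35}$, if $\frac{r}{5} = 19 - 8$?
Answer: $- \frac{250 i \sqrt{26}}{3} \approx - 424.92 i$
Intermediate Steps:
$N = 9$ ($N = 12 - 3 = 9$)
$r = 55$ ($r = 5 \left(19 - 8\right) = 5 \cdot 11 = 55$)
$\frac{31 - -19}{r - 58} \cdot 5 \sqrt{N - 35} = \frac{31 - -19}{55 - 58} \cdot 5 \sqrt{9 - 35} = \frac{31 + 19}{-3} \cdot 5 \sqrt{-26} = 50 \left(- \frac{1}{3}\right) 5 i \sqrt{26} = \left(- \frac{50}{3}\right) 5 i \sqrt{26} = - \frac{250 i \sqrt{26}}{3}$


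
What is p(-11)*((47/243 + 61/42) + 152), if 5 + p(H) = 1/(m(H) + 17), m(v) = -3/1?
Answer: -12022169/15876 ≈ -757.25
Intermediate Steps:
m(v) = -3 (m(v) = -3*1 = -3)
p(H) = -69/14 (p(H) = -5 + 1/(-3 + 17) = -5 + 1/14 = -69/14)
p(-11)*((47/243 + 61/42) + 152) = -69*((47/243 + 61/42) + 152)/14 = -69*(5599/3402 + 152)/14 = -69/14*522703/3402 = -12022169/15876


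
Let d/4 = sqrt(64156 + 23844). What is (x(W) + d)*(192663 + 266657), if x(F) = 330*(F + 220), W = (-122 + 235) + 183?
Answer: 78213009600 + 73491200*sqrt(55) ≈ 7.8758e+10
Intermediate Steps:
W = 296 (W = 113 + 183 = 296)
x(F) = 72600 + 330*F (x(F) = 330*(220 + F) = 72600 + 330*F)
d = 160*sqrt(55) (d = 4*sqrt(64156 + 23844) = 4*sqrt(88000) = 4*(40*sqrt(55)) = 160*sqrt(55) ≈ 1186.6)
(x(W) + d)*(192663 + 266657) = ((72600 + 330*296) + 160*sqrt(55))*(192663 + 266657) = ((72600 + 97680) + 160*sqrt(55))*459320 = (170280 + 160*sqrt(55))*459320 = 78213009600 + 73491200*sqrt(55)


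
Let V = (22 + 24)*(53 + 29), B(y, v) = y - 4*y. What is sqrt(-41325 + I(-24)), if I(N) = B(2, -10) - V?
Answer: I*sqrt(45103) ≈ 212.37*I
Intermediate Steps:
B(y, v) = -3*y
V = 3772 (V = 46*82 = 3772)
I(N) = -3778 (I(N) = -3*2 - 1*3772 = -6 - 3772 = -3778)
sqrt(-41325 + I(-24)) = sqrt(-41325 - 3778) = sqrt(-45103) = I*sqrt(45103)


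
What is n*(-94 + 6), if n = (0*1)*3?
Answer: 0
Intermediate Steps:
n = 0 (n = 0*3 = 0)
n*(-94 + 6) = 0*(-94 + 6) = 0*(-88) = 0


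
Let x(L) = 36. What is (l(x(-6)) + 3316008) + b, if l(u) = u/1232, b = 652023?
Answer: 1222153557/308 ≈ 3.9680e+6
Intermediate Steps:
l(u) = u/1232 (l(u) = u*(1/1232) = u/1232)
(l(x(-6)) + 3316008) + b = ((1/1232)*36 + 3316008) + 652023 = (9/308 + 3316008) + 652023 = 1021330473/308 + 652023 = 1222153557/308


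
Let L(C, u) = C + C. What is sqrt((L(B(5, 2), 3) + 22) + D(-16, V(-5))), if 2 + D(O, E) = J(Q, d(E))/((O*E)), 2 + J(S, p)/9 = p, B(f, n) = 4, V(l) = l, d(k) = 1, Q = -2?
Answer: sqrt(11155)/20 ≈ 5.2809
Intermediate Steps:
J(S, p) = -18 + 9*p
L(C, u) = 2*C
D(O, E) = -2 - 9/(E*O) (D(O, E) = -2 + (-18 + 9*1)/((O*E)) = -2 + (-18 + 9)/((E*O)) = -2 - 9/(E*O))
sqrt((L(B(5, 2), 3) + 22) + D(-16, V(-5))) = sqrt((2*4 + 22) + (-2 - 9/(-5*(-16)))) = sqrt((8 + 22) + (-2 - 9*(-1/5)*(-1/16))) = sqrt(30 + (-2 - 9/80)) = sqrt(30 - 169/80) = sqrt(2231/80) = sqrt(11155)/20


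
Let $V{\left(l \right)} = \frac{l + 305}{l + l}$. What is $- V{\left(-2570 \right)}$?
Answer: $- \frac{453}{1028} \approx -0.44066$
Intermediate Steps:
$V{\left(l \right)} = \frac{305 + l}{2 l}$
$- V{\left(-2570 \right)} = - \frac{305 - 2570}{2 \left(-2570\right)} = - \frac{\left(-1\right) \left(-2265\right)}{2 \cdot 2570} = \left(-1\right) \frac{453}{1028} = - \frac{453}{1028}$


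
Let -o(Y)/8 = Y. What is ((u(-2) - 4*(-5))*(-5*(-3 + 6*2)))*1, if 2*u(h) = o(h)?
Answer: -1260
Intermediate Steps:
o(Y) = -8*Y
u(h) = -4*h (u(h) = (-8*h)/2 = -4*h)
((u(-2) - 4*(-5))*(-5*(-3 + 6*2)))*1 = ((-4*(-2) - 4*(-5))*(-5*(-3 + 6*2)))*1 = ((8 + 20)*(-5*(-3 + 12)))*1 = (28*(-5*9))*1 = (28*(-45))*1 = -1260*1 = -1260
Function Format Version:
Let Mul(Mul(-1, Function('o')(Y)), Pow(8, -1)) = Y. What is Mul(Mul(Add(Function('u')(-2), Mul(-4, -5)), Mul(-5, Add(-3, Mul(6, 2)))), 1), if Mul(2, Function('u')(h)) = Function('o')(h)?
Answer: -1260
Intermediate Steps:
Function('o')(Y) = Mul(-8, Y)
Function('u')(h) = Mul(-4, h) (Function('u')(h) = Mul(Rational(1, 2), Mul(-8, h)) = Mul(-4, h))
Mul(Mul(Add(Function('u')(-2), Mul(-4, -5)), Mul(-5, Add(-3, Mul(6, 2)))), 1) = Mul(Mul(Add(Mul(-4, -2), Mul(-4, -5)), Mul(-5, Add(-3, Mul(6, 2)))), 1) = Mul(Mul(Add(8, 20), Mul(-5, Add(-3, 12))), 1) = Mul(Mul(28, Mul(-5, 9)), 1) = Mul(Mul(28, -45), 1) = Mul(-1260, 1) = -1260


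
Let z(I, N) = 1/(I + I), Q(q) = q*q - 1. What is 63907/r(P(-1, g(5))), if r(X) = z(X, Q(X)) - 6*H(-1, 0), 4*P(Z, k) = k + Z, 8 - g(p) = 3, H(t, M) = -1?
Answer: 127814/13 ≈ 9831.8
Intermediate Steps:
g(p) = 5 (g(p) = 8 - 1*3 = 8 - 3 = 5)
P(Z, k) = Z/4 + k/4 (P(Z, k) = (k + Z)/4 = (Z + k)/4 = Z/4 + k/4)
Q(q) = -1 + q² (Q(q) = q² - 1 = -1 + q²)
z(I, N) = 1/(2*I)
r(X) = 6 + 1/(2*X) (r(X) = 1/(2*X) - 6*(-1) = 1/(2*X) - 1*(-6) = 1/(2*X) + 6 = 6 + 1/(2*X))
63907/r(P(-1, g(5))) = 63907/(6 + 1/(2*((¼)*(-1) + (¼)*5))) = 63907/(6 + 1/(2*(-¼ + 5/4))) = 63907/(6 + (½)/1) = 63907/(6 + (½)*1) = 63907/(6 + ½) = 63907/(13/2) = 63907*(2/13) = 127814/13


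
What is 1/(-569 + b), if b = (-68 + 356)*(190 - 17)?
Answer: 1/49255 ≈ 2.0303e-5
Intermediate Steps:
b = 49824 (b = 288*173 = 49824)
1/(-569 + b) = 1/(-569 + 49824) = 1/49255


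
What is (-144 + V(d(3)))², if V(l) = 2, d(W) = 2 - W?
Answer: 20164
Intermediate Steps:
(-144 + V(d(3)))² = (-144 + 2)² = (-142)² = 20164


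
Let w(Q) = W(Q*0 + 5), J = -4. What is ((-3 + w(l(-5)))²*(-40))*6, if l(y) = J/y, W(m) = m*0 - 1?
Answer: -3840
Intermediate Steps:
W(m) = -1 (W(m) = 0 - 1 = -1)
l(y) = -4/y
w(Q) = -1
((-3 + w(l(-5)))²*(-40))*6 = ((-3 - 1)²*(-40))*6 = ((-4)²*(-40))*6 = (16*(-40))*6 = -640*6 = -3840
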